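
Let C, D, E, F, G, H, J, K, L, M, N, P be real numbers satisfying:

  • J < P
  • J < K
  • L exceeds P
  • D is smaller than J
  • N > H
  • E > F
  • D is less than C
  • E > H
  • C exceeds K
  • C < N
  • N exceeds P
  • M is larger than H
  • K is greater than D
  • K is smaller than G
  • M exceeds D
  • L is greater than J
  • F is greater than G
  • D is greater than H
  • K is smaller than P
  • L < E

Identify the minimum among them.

H

Chaining upward from H: directly above it, D, M, N, E; then J, K, C; then P, L, G; then F.
That covers every other element, and nothing is given below H, so H is the minimum.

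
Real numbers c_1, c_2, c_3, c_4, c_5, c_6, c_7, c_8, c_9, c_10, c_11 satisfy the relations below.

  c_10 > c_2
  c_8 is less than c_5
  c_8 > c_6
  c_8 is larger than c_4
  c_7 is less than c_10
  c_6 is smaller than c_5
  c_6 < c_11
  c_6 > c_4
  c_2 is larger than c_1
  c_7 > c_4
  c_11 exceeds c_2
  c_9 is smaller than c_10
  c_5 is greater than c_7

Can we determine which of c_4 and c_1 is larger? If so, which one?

undetermined

Following every chain through c_4: above c_4 we get c_6, c_8, c_7, c_10, c_11, c_5.
c_1 is not reached, and no chain runs the other way from c_1 to c_4.
So the given relations leave the order of c_4 and c_1 undetermined.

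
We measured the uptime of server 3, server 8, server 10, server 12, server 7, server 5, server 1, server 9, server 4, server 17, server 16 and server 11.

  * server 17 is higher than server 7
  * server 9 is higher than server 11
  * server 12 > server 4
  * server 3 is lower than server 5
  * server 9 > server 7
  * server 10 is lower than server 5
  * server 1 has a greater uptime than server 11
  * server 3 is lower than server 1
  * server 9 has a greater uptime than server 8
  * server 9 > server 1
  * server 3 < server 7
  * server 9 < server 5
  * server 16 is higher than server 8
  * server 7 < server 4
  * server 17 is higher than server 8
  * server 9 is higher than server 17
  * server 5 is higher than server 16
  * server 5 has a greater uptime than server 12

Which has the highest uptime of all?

server 3 is not greatest since server 3 < server 7; server 11 is not greatest since server 11 < server 1; server 8 is not greatest since server 8 < server 17; server 7 is not greatest since server 7 < server 4; server 4 is not greatest since server 4 < server 12; server 1 is not greatest since server 1 < server 9; server 16 is not greatest since server 16 < server 5; server 17 is not greatest since server 17 < server 9; server 10 is not greatest since server 10 < server 5; server 12 is not greatest since server 12 < server 5; server 9 is not greatest since server 9 < server 5.
Only server 5 has nothing above it, so server 5 is the highest uptime.

server 5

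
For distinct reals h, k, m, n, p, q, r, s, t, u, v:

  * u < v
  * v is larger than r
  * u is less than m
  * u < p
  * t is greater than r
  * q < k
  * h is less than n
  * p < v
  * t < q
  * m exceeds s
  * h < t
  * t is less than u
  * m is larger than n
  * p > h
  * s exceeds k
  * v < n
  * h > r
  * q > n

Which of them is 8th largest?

Piecing the relations together gives one ordering: r < h < t < u < p < v < n < q < k < s < m.
Counting 8 from the largest end gives u.

u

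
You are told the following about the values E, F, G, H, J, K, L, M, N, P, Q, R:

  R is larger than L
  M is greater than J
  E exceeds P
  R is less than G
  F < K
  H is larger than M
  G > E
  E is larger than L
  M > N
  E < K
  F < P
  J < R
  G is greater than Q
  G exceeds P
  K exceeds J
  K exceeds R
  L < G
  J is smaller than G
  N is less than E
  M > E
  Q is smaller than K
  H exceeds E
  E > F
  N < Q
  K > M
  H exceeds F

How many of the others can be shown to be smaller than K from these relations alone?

From K the given relations immediately reach F, J, Q, R, E, M.
From those, N, L, P — 9 in total.
No other element is forced below K by the given relations, so the count is 9.

9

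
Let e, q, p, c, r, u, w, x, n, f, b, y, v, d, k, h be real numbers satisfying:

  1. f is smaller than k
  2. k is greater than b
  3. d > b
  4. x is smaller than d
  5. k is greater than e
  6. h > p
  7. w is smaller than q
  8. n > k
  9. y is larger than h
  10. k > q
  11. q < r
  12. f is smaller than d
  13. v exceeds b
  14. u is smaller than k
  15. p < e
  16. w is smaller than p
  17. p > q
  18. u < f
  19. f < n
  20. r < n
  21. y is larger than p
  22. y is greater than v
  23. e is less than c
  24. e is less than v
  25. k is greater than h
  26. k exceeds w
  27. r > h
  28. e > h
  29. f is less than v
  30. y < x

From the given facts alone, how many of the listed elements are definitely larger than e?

The elements the relations force above e are c, k, v, y, x, n, d — no chain reaches any other.
That is 7.

7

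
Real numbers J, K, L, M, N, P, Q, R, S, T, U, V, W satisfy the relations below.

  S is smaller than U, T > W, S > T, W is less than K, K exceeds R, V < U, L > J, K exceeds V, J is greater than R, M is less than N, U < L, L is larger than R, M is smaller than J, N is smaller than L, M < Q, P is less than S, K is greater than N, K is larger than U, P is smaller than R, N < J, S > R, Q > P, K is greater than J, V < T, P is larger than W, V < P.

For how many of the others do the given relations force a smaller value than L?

Directly below L: R, N, J, U.
One step further: V, P, M, S (8 so far).
One step further: W, T (10 so far).
No other element is forced below L by the given relations, so the count is 10.

10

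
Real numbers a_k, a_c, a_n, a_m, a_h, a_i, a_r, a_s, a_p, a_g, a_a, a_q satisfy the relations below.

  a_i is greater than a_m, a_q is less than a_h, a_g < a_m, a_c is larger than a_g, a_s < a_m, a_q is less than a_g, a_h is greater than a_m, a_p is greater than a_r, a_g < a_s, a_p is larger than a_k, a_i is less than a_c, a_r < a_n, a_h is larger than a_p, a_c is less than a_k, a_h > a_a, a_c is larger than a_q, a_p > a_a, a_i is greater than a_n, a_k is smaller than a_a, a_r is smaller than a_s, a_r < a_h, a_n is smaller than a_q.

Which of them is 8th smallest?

Piecing the relations together gives one ordering: a_r < a_n < a_q < a_g < a_s < a_m < a_i < a_c < a_k < a_a < a_p < a_h.
The 8th smallest is a_c.

a_c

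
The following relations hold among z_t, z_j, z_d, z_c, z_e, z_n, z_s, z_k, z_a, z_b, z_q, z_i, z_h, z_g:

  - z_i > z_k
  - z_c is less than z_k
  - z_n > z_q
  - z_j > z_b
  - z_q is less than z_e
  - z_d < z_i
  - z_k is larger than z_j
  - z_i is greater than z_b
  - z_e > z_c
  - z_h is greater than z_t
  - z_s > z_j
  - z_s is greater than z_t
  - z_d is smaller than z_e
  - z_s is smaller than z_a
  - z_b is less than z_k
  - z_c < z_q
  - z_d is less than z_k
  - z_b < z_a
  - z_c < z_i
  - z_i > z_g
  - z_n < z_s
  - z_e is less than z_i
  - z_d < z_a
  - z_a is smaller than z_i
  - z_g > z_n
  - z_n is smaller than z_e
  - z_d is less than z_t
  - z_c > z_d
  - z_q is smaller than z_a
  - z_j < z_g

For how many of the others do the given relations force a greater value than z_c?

8

From z_c the given relations immediately reach z_q, z_e, z_k, z_i.
From those, z_n, z_a — 6 in total.
From those, z_s, z_g — 8 in total.
Nothing else is reachable above z_c; 8 in all.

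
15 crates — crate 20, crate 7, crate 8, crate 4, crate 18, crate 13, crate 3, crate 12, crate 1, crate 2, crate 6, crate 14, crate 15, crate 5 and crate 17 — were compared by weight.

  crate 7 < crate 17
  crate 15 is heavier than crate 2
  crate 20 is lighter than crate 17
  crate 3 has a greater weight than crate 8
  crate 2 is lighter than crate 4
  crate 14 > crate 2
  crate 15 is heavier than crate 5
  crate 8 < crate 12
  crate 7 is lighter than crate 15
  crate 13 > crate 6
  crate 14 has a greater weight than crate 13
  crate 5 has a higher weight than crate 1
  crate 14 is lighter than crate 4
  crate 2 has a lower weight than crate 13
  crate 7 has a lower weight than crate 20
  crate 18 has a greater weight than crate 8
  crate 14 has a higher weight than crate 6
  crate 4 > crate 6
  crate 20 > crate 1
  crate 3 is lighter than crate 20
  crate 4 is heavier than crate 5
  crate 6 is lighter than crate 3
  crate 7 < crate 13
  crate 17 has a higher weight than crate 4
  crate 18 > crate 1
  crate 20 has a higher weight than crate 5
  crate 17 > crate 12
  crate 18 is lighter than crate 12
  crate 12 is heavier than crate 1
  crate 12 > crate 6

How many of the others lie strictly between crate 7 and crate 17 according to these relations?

4

Chaining upward from crate 7 reaches: crate 15, crate 20, crate 13, crate 14, crate 4.
Chaining downward from crate 17 reaches: crate 1, crate 8, crate 5, crate 6, crate 18, crate 3, crate 2, crate 12, crate 20, crate 13, crate 14, crate 4.
Strictly between crate 7 and crate 17 are those in both lists: crate 20, crate 13, crate 14, crate 4 — 4 elements.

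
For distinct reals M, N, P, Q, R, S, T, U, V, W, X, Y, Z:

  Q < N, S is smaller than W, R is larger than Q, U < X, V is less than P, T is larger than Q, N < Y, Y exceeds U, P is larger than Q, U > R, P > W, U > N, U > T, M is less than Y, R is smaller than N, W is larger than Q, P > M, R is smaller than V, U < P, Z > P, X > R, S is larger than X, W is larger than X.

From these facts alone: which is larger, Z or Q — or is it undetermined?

Z

Q < R < N < U < X < S < W < P < Z, by transitivity through R, N, U, X, S, W, P.
So Z is larger.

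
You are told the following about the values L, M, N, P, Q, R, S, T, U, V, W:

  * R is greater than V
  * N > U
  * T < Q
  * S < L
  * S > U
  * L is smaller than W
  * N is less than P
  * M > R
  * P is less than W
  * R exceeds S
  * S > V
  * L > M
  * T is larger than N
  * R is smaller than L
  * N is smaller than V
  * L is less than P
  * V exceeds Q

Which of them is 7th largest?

V

The consecutive relations fix a unique order: U < N < T < Q < V < S < R < M < L < P < W.
Counting 7 from the largest end gives V.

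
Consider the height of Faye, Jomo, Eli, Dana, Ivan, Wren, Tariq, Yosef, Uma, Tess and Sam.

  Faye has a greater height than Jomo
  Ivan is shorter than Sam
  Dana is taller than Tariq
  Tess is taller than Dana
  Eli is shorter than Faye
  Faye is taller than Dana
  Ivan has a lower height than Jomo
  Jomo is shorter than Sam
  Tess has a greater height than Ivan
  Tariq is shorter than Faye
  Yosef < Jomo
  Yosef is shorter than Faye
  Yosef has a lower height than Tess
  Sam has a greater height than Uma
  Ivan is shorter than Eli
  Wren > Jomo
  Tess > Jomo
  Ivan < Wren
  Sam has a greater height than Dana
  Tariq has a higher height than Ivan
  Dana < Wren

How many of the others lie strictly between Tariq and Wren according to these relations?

1

The relations place Tariq below Wren. An element lies strictly between them when it is forced above Tariq and also forced below Wren.
Above Tariq: {Dana, Faye, Tess, Sam}. Below Wren: {Ivan, Yosef, Dana, Jomo}.
Intersection: {Dana} — 1.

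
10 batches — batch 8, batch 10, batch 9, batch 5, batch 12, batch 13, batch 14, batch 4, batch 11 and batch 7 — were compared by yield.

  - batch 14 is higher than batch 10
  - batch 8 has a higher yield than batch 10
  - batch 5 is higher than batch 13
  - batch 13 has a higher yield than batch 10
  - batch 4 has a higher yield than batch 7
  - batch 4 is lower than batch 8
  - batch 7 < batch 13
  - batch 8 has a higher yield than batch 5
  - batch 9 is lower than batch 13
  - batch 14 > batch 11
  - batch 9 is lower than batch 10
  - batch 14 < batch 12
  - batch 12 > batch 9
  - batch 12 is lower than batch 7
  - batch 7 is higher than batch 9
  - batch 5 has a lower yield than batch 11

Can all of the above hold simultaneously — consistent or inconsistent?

inconsistent

Chaining the given relations yields batch 13 < batch 5 < batch 11 < batch 14 < batch 12 < batch 7, so batch 13 < batch 7. But one relation states batch 7 < batch 13. These cannot both hold.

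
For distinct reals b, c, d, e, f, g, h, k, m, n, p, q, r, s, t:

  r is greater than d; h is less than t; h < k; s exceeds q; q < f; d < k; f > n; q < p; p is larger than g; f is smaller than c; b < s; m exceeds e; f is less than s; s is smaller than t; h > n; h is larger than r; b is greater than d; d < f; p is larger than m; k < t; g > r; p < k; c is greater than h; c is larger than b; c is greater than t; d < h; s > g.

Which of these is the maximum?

c

d is not greatest since d < b; b is not greatest since b < s; n is not greatest since n < f; r is not greatest since r < g; g is not greatest since g < s; q is not greatest since q < f; h is not greatest since h < k; f is not greatest since f < s; e is not greatest since e < m; s is not greatest since s < t; m is not greatest since m < p; p is not greatest since p < k; k is not greatest since k < t; t is not greatest since t < c.
Only c has nothing above it, so c is the maximum.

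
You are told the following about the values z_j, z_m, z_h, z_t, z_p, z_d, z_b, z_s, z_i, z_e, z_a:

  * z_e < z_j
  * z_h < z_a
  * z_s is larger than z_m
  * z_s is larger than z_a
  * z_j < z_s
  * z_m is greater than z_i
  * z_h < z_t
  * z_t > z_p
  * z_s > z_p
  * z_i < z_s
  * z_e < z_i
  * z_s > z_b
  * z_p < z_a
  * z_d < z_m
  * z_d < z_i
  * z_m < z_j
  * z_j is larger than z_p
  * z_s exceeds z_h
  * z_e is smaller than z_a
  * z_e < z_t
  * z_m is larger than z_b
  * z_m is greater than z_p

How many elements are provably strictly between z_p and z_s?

The relations place z_p below z_s. An element lies strictly between them when it is forced above z_p and also forced below z_s.
Above z_p: {z_t, z_m, z_j, z_a}. Below z_s: {z_h, z_e, z_d, z_i, z_b, z_m, z_j, z_a}.
Intersection: {z_m, z_j, z_a} — 3.

3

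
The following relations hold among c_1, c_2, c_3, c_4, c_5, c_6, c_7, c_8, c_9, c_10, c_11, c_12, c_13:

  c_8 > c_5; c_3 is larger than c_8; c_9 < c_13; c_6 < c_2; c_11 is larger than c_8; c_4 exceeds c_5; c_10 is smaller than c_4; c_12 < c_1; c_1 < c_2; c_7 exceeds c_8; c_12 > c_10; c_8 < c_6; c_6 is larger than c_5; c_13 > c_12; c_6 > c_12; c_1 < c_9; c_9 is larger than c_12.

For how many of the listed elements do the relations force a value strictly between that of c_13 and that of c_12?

2

The relations place c_12 below c_13. An element lies strictly between them when it is forced above c_12 and also forced below c_13.
Above c_12: {c_1, c_6, c_9, c_2}. Below c_13: {c_10, c_1, c_9}.
Intersection: {c_1, c_9} — 2.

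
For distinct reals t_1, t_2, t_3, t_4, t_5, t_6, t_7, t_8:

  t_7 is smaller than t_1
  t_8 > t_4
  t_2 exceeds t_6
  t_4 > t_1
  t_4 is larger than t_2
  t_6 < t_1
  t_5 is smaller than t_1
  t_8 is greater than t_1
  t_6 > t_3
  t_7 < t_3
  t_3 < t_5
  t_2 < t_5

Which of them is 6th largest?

t_6

Chaining the given pairs: t_7 < t_3 < t_6 < t_2 < t_5 < t_1 < t_4 < t_8.
Counting 6 from the largest end gives t_6.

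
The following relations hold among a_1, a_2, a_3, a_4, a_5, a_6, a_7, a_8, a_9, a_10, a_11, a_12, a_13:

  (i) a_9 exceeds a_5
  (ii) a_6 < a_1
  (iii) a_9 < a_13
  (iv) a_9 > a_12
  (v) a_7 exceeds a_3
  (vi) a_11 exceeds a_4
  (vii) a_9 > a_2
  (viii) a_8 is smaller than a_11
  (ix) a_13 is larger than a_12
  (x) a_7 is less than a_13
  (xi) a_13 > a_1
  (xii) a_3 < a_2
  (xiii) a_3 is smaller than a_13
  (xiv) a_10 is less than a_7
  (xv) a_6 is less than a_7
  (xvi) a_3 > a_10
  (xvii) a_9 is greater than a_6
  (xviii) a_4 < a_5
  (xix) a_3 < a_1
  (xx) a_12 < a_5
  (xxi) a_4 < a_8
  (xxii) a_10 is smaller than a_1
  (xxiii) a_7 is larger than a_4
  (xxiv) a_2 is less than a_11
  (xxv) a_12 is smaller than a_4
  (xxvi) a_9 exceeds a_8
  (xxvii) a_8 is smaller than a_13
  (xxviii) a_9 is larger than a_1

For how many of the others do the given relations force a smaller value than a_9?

From a_9 the given relations immediately reach a_12, a_2, a_5, a_6, a_1, a_8.
From those, a_10, a_3, a_4 — 9 in total.
Nothing else is reachable below a_9; 9 in all.

9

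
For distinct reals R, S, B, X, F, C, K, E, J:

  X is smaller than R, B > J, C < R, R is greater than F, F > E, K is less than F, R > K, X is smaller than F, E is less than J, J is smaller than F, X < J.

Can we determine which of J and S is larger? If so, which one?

Following every chain through S: nothing is chained to S.
J is not reached, and no chain runs the other way from J to S.
So the given relations leave the order of S and J undetermined.

undetermined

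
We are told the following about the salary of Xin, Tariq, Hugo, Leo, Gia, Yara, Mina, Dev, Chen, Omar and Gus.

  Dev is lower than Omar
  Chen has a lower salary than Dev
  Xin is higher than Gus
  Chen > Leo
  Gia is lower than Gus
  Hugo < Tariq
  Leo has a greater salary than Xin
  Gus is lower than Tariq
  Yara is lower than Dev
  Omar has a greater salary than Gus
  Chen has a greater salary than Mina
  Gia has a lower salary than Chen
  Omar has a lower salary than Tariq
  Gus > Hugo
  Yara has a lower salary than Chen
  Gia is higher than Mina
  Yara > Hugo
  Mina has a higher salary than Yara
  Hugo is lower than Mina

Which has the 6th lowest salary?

Xin

Chaining the given pairs: Hugo < Yara < Mina < Gia < Gus < Xin < Leo < Chen < Dev < Omar < Tariq.
Counting 6 from the smallest end gives Xin.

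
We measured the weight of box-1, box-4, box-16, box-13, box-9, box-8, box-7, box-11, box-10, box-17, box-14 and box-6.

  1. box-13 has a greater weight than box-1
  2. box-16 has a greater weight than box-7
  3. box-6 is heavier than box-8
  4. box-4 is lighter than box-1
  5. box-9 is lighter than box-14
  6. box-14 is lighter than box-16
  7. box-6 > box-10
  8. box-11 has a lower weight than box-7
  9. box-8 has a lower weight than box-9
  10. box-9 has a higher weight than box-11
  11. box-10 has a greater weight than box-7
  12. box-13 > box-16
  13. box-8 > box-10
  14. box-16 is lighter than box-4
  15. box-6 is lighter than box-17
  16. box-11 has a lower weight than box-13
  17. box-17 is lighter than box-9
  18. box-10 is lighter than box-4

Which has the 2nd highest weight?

The consecutive relations fix a unique order: box-11 < box-7 < box-10 < box-8 < box-6 < box-17 < box-9 < box-14 < box-16 < box-4 < box-1 < box-13.
The 2nd largest is box-1.

box-1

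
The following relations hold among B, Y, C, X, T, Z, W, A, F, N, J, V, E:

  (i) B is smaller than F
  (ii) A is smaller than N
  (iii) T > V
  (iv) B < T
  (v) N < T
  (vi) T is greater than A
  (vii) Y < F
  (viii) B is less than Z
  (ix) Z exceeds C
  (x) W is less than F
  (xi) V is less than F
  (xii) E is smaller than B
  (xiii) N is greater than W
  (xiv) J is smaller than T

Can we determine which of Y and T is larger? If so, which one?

undetermined

Following every chain through Y: above Y we get F.
T is not reached, and no chain runs the other way from T to Y.
So the given relations leave the order of Y and T undetermined.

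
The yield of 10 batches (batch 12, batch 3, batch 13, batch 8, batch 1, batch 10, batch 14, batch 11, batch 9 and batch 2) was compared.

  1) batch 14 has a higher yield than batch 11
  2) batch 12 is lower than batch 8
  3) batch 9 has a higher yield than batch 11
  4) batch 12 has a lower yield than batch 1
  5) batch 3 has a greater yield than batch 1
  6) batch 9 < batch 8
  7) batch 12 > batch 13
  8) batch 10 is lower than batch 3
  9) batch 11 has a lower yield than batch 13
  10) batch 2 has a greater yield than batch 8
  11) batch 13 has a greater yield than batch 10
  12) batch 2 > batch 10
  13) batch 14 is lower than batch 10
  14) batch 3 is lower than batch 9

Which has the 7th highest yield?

batch 13

Piecing the relations together gives one ordering: batch 11 < batch 14 < batch 10 < batch 13 < batch 12 < batch 1 < batch 3 < batch 9 < batch 8 < batch 2.
The 7th largest is batch 13.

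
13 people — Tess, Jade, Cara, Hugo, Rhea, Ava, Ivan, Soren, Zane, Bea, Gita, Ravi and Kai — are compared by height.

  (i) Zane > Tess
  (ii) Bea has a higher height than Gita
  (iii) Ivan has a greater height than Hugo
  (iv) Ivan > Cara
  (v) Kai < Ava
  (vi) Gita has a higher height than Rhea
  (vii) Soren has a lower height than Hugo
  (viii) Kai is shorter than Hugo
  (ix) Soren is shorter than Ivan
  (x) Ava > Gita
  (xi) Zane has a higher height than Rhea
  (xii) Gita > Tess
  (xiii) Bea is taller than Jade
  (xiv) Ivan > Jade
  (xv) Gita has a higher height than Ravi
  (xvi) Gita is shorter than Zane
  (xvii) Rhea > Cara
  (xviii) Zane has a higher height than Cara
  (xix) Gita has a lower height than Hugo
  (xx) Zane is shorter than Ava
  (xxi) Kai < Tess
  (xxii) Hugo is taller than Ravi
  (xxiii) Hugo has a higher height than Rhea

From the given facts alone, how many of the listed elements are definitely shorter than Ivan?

The elements the relations force below Ivan are Kai, Soren, Tess, Cara, Rhea, Ravi, Gita, Jade, Hugo — no chain reaches any other.
That is 9.

9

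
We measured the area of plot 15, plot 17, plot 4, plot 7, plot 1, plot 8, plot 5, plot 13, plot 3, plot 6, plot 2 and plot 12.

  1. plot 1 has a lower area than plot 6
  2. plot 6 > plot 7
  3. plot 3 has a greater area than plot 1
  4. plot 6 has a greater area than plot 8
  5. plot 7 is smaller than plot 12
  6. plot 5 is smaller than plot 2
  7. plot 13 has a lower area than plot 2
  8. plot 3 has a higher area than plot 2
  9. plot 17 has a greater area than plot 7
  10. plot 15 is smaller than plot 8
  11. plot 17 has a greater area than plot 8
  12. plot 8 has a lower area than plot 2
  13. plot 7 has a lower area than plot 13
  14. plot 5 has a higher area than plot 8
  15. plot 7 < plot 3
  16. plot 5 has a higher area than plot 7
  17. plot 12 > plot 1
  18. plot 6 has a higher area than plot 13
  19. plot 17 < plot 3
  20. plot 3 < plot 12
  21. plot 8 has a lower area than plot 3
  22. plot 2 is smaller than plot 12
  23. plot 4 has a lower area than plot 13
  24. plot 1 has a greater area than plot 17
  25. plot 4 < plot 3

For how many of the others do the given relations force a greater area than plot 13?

Directly above plot 13: plot 2, plot 6.
One step further: plot 3, plot 12 (4 so far).
No other element is forced above plot 13 by the given relations, so the count is 4.

4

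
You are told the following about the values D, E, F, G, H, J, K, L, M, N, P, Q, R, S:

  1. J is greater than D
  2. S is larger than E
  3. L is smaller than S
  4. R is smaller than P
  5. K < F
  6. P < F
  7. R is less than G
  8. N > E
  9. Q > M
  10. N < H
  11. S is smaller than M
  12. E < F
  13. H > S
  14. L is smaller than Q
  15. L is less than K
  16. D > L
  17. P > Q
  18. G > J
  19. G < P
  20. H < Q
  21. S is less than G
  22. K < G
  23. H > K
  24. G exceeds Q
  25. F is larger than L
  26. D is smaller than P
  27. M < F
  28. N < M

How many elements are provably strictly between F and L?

9

Chaining upward from L reaches: K, S, D, J, M, H, Q, G, P.
Chaining downward from F reaches: R, K, E, S, N, D, J, M, H, Q, G, P.
Strictly between L and F are those in both lists: K, S, D, J, M, H, Q, G, P — 9 elements.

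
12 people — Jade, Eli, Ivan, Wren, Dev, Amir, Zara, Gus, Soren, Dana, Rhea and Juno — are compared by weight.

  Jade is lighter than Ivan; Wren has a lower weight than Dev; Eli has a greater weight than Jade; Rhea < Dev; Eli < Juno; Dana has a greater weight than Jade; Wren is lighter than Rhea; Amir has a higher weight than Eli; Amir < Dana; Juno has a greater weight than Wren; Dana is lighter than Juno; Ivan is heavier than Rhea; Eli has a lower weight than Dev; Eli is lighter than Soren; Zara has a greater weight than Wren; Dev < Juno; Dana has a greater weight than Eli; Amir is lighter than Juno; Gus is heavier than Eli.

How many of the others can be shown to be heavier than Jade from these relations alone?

From Jade the given relations immediately reach Eli, Dana, Ivan.
From those, Gus, Amir, Soren, Dev, Juno — 8 in total.
Nothing else is reachable above Jade; 8 in all.

8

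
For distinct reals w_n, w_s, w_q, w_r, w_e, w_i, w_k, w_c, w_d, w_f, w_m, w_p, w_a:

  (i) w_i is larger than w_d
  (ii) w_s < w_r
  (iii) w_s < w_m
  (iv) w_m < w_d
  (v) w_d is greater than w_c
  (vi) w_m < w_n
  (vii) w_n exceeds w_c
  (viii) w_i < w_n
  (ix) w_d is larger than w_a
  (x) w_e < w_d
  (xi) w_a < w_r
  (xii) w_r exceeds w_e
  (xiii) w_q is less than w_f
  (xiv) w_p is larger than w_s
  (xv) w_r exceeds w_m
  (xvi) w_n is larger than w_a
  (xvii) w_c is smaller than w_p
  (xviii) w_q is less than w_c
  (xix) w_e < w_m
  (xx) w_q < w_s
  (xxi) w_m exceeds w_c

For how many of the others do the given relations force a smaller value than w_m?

4

Directly below w_m: w_e, w_c, w_s.
One step further: w_q (4 so far).
Nothing else is reachable below w_m; 4 in all.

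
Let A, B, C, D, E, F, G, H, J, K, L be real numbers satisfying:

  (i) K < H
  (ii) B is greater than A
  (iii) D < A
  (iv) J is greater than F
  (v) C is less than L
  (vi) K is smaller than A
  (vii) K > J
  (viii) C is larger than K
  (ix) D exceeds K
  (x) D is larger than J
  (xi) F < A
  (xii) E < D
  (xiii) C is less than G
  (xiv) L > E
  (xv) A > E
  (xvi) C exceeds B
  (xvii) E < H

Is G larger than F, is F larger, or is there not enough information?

G

The relevant relations are F < J; J < K; K < D; D < A; A < B; B < C; C < G.
Chaining these gives F < J < K < D < A < B < C < G.
So G is larger.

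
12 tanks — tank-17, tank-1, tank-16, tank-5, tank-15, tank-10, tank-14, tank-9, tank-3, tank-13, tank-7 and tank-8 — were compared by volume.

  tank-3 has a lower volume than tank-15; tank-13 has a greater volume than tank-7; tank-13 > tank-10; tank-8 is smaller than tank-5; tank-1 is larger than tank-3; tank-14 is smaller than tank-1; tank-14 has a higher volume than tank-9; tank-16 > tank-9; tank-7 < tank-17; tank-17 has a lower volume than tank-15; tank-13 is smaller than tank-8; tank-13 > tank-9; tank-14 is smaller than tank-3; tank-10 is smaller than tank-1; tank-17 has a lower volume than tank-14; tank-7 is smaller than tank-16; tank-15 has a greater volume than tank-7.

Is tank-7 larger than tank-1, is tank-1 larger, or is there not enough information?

tank-7 < tank-17 and tank-17 < tank-14 give tank-7 < tank-14.
With tank-14 < tank-3: tank-7 < tank-17 < tank-14 < tank-3.
Then tank-3 < tank-1 extends the chain to tank-1.
So tank-1 is larger.

tank-1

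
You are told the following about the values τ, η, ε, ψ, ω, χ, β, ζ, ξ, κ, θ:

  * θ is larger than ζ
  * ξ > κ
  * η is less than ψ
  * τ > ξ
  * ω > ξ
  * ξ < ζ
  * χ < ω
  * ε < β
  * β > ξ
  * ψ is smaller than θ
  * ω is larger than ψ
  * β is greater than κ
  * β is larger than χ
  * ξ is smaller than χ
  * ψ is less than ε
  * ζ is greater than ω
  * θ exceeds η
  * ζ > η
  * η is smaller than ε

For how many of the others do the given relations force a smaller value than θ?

From θ the given relations immediately reach η, ψ, ζ.
From those, ξ, ω — 5 in total.
From those, κ, χ — 7 in total.
No other element is forced below θ by the given relations, so the count is 7.

7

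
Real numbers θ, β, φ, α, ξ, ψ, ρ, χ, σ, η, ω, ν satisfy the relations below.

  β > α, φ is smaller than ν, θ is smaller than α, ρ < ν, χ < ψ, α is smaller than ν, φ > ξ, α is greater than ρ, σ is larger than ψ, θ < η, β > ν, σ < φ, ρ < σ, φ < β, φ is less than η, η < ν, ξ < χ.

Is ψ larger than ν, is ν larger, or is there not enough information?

ν

The relevant relations are ψ < σ; σ < φ; φ < η; η < ν.
Together: ψ < σ < φ < η < ν.
So ν is larger.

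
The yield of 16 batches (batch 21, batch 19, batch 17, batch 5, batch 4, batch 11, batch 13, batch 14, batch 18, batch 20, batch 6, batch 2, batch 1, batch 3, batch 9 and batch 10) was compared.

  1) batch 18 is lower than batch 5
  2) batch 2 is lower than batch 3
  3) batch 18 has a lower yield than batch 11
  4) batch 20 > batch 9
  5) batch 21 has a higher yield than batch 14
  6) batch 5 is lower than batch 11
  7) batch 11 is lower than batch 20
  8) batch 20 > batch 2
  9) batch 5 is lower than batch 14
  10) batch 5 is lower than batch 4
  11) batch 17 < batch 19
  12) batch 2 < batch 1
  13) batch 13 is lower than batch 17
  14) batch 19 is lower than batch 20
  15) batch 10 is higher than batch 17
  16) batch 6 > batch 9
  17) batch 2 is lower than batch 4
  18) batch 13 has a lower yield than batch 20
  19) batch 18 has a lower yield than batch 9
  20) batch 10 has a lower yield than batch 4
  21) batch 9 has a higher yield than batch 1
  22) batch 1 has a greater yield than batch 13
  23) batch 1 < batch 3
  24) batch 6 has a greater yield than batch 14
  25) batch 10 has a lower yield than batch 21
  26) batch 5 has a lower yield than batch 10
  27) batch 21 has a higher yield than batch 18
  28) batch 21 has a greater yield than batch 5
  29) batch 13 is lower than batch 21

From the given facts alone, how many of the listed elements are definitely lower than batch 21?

6

Directly below batch 21: batch 13, batch 18, batch 5, batch 10, batch 14.
One step further: batch 17 (6 so far).
Nothing else is reachable below batch 21; 6 in all.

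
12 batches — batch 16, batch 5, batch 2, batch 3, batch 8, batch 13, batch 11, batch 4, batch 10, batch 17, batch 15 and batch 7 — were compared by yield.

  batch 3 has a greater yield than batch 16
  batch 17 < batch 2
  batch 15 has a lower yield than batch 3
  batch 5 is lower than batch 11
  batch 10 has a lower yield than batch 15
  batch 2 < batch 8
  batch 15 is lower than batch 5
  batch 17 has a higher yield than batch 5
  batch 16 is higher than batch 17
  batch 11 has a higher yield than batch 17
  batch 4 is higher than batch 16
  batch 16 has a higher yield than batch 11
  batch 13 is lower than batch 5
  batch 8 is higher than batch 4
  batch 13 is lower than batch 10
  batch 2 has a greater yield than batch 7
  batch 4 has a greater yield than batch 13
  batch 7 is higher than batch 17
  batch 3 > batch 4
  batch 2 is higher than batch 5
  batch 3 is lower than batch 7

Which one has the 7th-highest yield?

batch 11

Piecing the relations together gives one ordering: batch 13 < batch 10 < batch 15 < batch 5 < batch 17 < batch 11 < batch 16 < batch 4 < batch 3 < batch 7 < batch 2 < batch 8.
Counting 7 from the largest end gives batch 11.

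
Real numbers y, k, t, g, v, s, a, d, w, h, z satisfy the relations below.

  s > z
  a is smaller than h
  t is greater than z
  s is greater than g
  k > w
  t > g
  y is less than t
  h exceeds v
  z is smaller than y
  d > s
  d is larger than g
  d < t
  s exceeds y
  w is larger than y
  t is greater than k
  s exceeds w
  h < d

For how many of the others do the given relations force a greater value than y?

5

Directly above y: w, s, t.
One step further: k, d (5 so far).
Nothing else is reachable above y; 5 in all.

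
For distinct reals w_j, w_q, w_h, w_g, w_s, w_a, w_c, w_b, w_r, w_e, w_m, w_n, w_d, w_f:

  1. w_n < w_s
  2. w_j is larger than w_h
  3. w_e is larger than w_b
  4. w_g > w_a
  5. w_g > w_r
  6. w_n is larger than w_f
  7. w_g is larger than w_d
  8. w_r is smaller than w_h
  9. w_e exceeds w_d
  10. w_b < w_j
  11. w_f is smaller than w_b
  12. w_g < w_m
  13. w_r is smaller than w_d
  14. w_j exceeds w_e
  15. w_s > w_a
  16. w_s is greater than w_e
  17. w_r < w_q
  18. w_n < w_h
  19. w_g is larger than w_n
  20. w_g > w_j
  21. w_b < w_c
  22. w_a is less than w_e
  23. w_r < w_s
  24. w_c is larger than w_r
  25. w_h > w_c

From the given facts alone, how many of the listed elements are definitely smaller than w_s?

7

Directly below w_s: w_r, w_a, w_e, w_n.
One step further: w_f, w_d, w_b (7 so far).
Nothing else is reachable below w_s; 7 in all.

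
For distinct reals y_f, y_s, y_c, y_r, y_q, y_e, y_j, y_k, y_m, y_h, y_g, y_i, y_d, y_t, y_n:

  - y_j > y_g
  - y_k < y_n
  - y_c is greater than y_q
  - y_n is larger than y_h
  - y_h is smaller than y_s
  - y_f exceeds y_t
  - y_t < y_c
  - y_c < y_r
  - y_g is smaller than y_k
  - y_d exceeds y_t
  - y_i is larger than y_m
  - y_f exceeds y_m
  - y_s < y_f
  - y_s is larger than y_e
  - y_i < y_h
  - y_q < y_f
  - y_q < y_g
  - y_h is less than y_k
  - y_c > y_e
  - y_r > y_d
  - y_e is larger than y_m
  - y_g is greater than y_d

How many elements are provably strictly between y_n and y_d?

Chaining upward from y_d reaches: y_g, y_j, y_k, y_r.
Chaining downward from y_n reaches: y_q, y_m, y_t, y_g, y_i, y_h, y_k.
Strictly between y_d and y_n are those in both lists: y_g, y_k — 2 elements.

2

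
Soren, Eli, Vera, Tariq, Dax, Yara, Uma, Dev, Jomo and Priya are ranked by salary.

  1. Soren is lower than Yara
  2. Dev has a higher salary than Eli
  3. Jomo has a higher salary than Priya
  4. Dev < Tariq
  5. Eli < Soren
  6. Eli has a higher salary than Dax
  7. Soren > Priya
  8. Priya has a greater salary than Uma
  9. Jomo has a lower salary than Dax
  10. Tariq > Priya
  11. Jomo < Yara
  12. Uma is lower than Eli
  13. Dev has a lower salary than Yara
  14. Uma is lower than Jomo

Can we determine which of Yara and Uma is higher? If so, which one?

Uma < Priya and Priya < Jomo give Uma < Jomo.
With Jomo < Dax: Uma < Priya < Jomo < Dax.
Then Dax < Eli extends the chain to Eli.
Then Eli < Soren extends the chain to Soren.
With Soren < Yara: Uma < Priya < Jomo < Dax < Eli < Soren < Yara.
So Yara is higher.

Yara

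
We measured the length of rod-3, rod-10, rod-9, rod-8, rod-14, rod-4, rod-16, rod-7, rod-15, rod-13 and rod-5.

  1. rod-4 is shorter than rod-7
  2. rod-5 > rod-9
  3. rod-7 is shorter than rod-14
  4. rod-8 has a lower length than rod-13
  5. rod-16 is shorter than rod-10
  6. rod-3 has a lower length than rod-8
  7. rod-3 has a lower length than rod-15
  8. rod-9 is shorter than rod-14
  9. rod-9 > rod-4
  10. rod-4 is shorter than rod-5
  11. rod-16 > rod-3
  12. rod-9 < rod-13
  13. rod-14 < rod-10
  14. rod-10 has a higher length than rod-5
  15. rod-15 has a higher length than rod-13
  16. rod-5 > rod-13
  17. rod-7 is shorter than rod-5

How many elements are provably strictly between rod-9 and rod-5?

1

Chaining upward from rod-9 reaches: rod-14, rod-13, rod-15, rod-10.
Chaining downward from rod-5 reaches: rod-4, rod-3, rod-7, rod-8, rod-13.
Strictly between rod-9 and rod-5 are those in both lists: rod-13 — 1 element.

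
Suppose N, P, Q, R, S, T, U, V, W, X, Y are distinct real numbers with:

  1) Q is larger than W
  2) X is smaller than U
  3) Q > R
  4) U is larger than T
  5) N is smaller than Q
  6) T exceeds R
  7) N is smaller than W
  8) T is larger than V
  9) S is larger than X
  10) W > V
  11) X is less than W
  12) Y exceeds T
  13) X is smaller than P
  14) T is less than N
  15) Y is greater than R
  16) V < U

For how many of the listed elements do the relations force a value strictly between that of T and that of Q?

2

The relations place T below Q. An element lies strictly between them when it is forced above T and also forced below Q.
Above T: {N, U, W, Y}. Below Q: {V, X, R, N, W}.
Intersection: {N, W} — 2.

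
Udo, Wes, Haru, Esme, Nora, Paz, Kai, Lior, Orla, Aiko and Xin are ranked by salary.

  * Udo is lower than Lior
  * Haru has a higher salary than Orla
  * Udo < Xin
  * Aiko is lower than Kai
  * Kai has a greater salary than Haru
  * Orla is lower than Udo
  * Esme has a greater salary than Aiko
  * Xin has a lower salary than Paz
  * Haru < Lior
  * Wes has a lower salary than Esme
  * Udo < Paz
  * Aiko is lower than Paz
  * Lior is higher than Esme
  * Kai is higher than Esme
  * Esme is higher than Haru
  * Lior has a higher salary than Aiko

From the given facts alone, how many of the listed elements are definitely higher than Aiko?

4

From Aiko the given relations immediately reach Esme, Lior, Paz, Kai.
No other element is forced above Aiko by the given relations, so the count is 4.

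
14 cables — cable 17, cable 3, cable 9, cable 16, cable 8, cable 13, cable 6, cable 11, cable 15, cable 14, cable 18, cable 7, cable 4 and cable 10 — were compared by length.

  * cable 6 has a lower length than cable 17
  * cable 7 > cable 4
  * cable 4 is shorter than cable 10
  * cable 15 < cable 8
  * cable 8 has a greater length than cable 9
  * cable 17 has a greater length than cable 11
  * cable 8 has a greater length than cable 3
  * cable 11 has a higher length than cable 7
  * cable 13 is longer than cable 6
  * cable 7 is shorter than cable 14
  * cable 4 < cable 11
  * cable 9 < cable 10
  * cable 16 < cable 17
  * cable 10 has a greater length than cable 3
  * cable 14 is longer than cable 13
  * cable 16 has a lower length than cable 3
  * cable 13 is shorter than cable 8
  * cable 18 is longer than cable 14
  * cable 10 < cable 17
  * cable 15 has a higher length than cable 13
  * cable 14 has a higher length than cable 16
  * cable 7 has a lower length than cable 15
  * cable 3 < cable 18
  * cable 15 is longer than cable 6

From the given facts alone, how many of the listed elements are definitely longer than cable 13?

4

Directly above cable 13: cable 15, cable 14, cable 8.
One step further: cable 18 (4 so far).
No other element is forced above cable 13 by the given relations, so the count is 4.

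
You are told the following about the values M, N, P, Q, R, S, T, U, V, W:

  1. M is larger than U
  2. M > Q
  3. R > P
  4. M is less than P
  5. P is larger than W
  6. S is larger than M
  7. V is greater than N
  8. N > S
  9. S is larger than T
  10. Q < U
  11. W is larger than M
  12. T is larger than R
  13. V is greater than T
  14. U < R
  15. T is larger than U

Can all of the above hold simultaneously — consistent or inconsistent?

Every relation is compatible with Q < U < M < W < P < R < T < S < N < V; the set is consistent.

consistent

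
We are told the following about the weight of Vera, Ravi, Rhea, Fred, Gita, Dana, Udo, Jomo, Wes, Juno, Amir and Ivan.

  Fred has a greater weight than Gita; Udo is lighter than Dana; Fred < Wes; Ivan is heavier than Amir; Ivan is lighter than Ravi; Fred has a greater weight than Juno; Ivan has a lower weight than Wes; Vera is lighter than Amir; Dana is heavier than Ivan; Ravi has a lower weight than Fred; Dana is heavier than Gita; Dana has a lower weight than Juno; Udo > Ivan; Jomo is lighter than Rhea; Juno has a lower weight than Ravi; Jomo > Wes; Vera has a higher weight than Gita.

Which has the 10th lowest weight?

Wes

Piecing the relations together gives one ordering: Gita < Vera < Amir < Ivan < Udo < Dana < Juno < Ravi < Fred < Wes < Jomo < Rhea.
Counting 10 from the smallest end gives Wes.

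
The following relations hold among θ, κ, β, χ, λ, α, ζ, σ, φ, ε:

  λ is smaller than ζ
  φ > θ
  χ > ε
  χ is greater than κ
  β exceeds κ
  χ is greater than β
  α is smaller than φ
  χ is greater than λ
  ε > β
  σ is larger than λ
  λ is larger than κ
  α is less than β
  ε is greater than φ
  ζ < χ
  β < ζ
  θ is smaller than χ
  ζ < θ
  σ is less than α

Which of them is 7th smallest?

θ

The consecutive relations fix a unique order: κ < λ < σ < α < β < ζ < θ < φ < ε < χ.
The 7th smallest is θ.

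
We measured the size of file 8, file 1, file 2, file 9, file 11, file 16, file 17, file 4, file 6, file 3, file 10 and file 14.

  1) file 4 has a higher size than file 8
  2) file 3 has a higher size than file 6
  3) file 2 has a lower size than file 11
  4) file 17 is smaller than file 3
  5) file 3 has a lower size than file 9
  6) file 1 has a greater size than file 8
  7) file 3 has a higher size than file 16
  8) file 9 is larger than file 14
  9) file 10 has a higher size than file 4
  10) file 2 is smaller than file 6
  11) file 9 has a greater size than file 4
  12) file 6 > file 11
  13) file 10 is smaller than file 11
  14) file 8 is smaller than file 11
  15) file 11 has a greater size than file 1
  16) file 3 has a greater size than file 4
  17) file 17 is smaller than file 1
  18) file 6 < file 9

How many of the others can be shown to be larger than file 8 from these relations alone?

7

From file 8 the given relations immediately reach file 4, file 1, file 11.
From those, file 10, file 6, file 3, file 9 — 7 in total.
No other element is forced above file 8 by the given relations, so the count is 7.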